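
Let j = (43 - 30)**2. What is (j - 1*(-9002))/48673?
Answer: 9171/48673 ≈ 0.18842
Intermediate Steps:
j = 169 (j = 13**2 = 169)
(j - 1*(-9002))/48673 = (169 - 1*(-9002))/48673 = (169 + 9002)*(1/48673) = 9171*(1/48673) = 9171/48673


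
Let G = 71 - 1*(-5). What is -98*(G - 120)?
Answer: 4312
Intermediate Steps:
G = 76 (G = 71 + 5 = 76)
-98*(G - 120) = -98*(76 - 120) = -98*(-44) = 4312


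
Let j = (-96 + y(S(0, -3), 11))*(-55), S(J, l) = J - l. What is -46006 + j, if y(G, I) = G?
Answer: -40891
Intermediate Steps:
j = 5115 (j = (-96 + (0 - 1*(-3)))*(-55) = (-96 + (0 + 3))*(-55) = (-96 + 3)*(-55) = -93*(-55) = 5115)
-46006 + j = -46006 + 5115 = -40891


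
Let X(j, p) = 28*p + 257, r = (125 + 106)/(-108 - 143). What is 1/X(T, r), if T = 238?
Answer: 251/58039 ≈ 0.0043247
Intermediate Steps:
r = -231/251 (r = 231/(-251) = 231*(-1/251) = -231/251 ≈ -0.92032)
X(j, p) = 257 + 28*p
1/X(T, r) = 1/(257 + 28*(-231/251)) = 1/(257 - 6468/251) = 1/(58039/251) = 251/58039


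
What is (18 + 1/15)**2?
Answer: 73441/225 ≈ 326.40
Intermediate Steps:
(18 + 1/15)**2 = (271/15)**2 = 73441/225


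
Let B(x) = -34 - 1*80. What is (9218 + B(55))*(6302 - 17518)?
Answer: -102110464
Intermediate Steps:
B(x) = -114 (B(x) = -34 - 80 = -114)
(9218 + B(55))*(6302 - 17518) = (9218 - 114)*(6302 - 17518) = 9104*(-11216) = -102110464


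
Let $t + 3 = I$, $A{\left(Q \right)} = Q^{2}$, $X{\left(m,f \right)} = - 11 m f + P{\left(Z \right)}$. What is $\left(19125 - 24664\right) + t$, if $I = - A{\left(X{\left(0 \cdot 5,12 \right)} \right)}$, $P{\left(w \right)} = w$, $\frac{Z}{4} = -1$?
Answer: $-5558$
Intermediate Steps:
$Z = -4$ ($Z = 4 \left(-1\right) = -4$)
$X{\left(m,f \right)} = -4 - 11 f m$ ($X{\left(m,f \right)} = - 11 m f - 4 = - 11 f m - 4 = -4 - 11 f m$)
$I = -16$ ($I = - \left(-4 - 132 \cdot 0 \cdot 5\right)^{2} = - \left(-4 - 132 \cdot 0\right)^{2} = - \left(-4 + 0\right)^{2} = - \left(-4\right)^{2} = \left(-1\right) 16 = -16$)
$t = -19$ ($t = -3 - 16 = -19$)
$\left(19125 - 24664\right) + t = \left(19125 - 24664\right) - 19 = -5539 - 19 = -5558$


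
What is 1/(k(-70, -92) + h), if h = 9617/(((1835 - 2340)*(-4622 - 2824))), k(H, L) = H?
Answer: -3760230/263206483 ≈ -0.014286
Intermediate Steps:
h = 9617/3760230 (h = 9617/((-505*(-7446))) = 9617/3760230 ≈ 0.0025576)
1/(k(-70, -92) + h) = 1/(-70 + 9617/3760230) = 1/(-263206483/3760230) = -3760230/263206483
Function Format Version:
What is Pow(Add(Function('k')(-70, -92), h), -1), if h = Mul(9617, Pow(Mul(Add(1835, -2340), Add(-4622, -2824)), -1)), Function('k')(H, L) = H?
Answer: Rational(-3760230, 263206483) ≈ -0.014286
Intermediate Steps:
h = Rational(9617, 3760230) (h = Mul(9617, Pow(Mul(-505, -7446), -1)) = Mul(9617, Pow(3760230, -1)) = Mul(9617, Rational(1, 3760230)) = Rational(9617, 3760230) ≈ 0.0025576)
Pow(Add(Function('k')(-70, -92), h), -1) = Pow(Add(-70, Rational(9617, 3760230)), -1) = Pow(Rational(-263206483, 3760230), -1) = Rational(-3760230, 263206483)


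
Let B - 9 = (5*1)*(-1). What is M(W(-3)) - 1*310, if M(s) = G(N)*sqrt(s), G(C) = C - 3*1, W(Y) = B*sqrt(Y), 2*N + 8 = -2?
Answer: -310 - 16*(-3)**(1/4) ≈ -324.89 - 14.89*I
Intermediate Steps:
N = -5 (N = -4 + (1/2)*(-2) = -4 - 1 = -5)
B = 4 (B = 9 + (5*1)*(-1) = 9 + 5*(-1) = 9 - 5 = 4)
W(Y) = 4*sqrt(Y)
G(C) = -3 + C (G(C) = C - 3 = -3 + C)
M(s) = -8*sqrt(s) (M(s) = (-3 - 5)*sqrt(s) = -8*sqrt(s))
M(W(-3)) - 1*310 = -8*2*(-3)**(1/4) - 1*310 = -8*2*(3**(1/4)*sqrt(I)) - 310 = -8*2*3**(1/4)*sqrt(I) - 310 = -16*3**(1/4)*sqrt(I) - 310 = -310 - 16*3**(1/4)*sqrt(I)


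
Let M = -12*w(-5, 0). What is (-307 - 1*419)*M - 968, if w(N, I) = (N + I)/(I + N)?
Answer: 7744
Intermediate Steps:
w(N, I) = 1 (w(N, I) = (I + N)/(I + N) = 1)
M = -12 (M = -12*1 = -12)
(-307 - 1*419)*M - 968 = (-307 - 1*419)*(-12) - 968 = (-307 - 419)*(-12) - 968 = -726*(-12) - 968 = 8712 - 968 = 7744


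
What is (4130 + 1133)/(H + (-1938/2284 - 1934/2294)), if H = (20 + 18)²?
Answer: 6893866862/1889242299 ≈ 3.6490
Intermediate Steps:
H = 1444 (H = 38² = 1444)
(4130 + 1133)/(H + (-1938/2284 - 1934/2294)) = (4130 + 1133)/(1444 + (-1938/2284 - 1934/2294)) = 5263/(1444 + (-1938*1/2284 - 1934*1/2294)) = 5263/(1444 + (-969/1142 - 967/1147)) = 5263/(1444 - 2215757/1309874) = 5263/(1889242299/1309874) = 5263*(1309874/1889242299) = 6893866862/1889242299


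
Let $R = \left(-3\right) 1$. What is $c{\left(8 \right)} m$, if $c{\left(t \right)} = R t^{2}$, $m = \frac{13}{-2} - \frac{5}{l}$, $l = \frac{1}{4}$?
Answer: $5088$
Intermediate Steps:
$l = \frac{1}{4} \approx 0.25$
$R = -3$
$m = - \frac{53}{2}$ ($m = \frac{13}{-2} - 5 \frac{1}{\frac{1}{4}} = 13 \left(- \frac{1}{2}\right) - 20 = - \frac{13}{2} - 20 = - \frac{53}{2} \approx -26.5$)
$c{\left(t \right)} = - 3 t^{2}$
$c{\left(8 \right)} m = - 3 \cdot 8^{2} \left(- \frac{53}{2}\right) = \left(-3\right) 64 \left(- \frac{53}{2}\right) = \left(-192\right) \left(- \frac{53}{2}\right) = 5088$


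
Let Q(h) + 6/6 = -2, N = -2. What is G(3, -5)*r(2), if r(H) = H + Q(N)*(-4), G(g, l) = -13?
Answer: -182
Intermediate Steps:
Q(h) = -3 (Q(h) = -1 - 2 = -3)
r(H) = 12 + H (r(H) = H - 3*(-4) = H + 12 = 12 + H)
G(3, -5)*r(2) = -13*(12 + 2) = -13*14 = -182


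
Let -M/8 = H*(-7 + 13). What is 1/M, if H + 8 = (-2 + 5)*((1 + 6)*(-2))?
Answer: 1/2400 ≈ 0.00041667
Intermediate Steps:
H = -50 (H = -8 + (-2 + 5)*((1 + 6)*(-2)) = -8 + 3*(7*(-2)) = -8 + 3*(-14) = -8 - 42 = -50)
M = 2400 (M = -(-400)*(-7 + 13) = -(-400)*6 = -8*(-300) = 2400)
1/M = 1/2400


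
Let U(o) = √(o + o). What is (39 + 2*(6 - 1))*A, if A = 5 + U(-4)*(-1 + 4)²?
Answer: 245 + 882*I*√2 ≈ 245.0 + 1247.3*I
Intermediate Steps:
U(o) = √2*√o (U(o) = √(2*o) = √2*√o)
A = 5 + 18*I*√2 (A = 5 + (√2*√(-4))*(-1 + 4)² = 5 + (√2*(2*I))*3² = 5 + (2*I*√2)*9 = 5 + 18*I*√2 ≈ 5.0 + 25.456*I)
(39 + 2*(6 - 1))*A = (39 + 2*(6 - 1))*(5 + 18*I*√2) = (39 + 2*5)*(5 + 18*I*√2) = (39 + 10)*(5 + 18*I*√2) = 49*(5 + 18*I*√2) = 245 + 882*I*√2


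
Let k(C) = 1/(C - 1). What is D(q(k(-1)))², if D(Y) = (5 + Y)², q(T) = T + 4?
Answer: 83521/16 ≈ 5220.1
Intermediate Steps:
k(C) = 1/(-1 + C)
q(T) = 4 + T
D(q(k(-1)))² = ((5 + (4 + 1/(-1 - 1)))²)² = ((5 + (4 + 1/(-2)))²)² = ((5 + (4 - ½))²)² = ((5 + 7/2)²)² = ((17/2)²)² = (289/4)² = 83521/16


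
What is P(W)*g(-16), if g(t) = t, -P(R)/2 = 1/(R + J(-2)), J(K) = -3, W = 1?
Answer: -16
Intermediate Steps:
P(R) = -2/(-3 + R) (P(R) = -2/(R - 3) = -2/(-3 + R))
P(W)*g(-16) = -2/(-3 + 1)*(-16) = -2/(-2)*(-16) = -2*(-½)*(-16) = 1*(-16) = -16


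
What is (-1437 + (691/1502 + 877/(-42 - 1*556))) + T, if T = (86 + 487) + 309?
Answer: -124850704/224549 ≈ -556.01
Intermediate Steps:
T = 882 (T = 573 + 309 = 882)
(-1437 + (691/1502 + 877/(-42 - 1*556))) + T = (-1437 + (691/1502 + 877/(-42 - 1*556))) + 882 = (-1437 + (691*(1/1502) + 877/(-42 - 556))) + 882 = (-1437 + (691/1502 + 877/(-598))) + 882 = (-1437 + (691/1502 + 877*(-1/598))) + 882 = (-1437 + (691/1502 - 877/598)) + 882 = (-1437 - 226009/224549) + 882 = -322902922/224549 + 882 = -124850704/224549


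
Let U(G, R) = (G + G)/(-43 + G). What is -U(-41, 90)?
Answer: -41/42 ≈ -0.97619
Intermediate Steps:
U(G, R) = 2*G/(-43 + G) (U(G, R) = (2*G)/(-43 + G) = 2*G/(-43 + G))
-U(-41, 90) = -2*(-41)/(-43 - 41) = -2*(-41)/(-84) = -2*(-41)*(-1)/84 = -1*41/42 = -41/42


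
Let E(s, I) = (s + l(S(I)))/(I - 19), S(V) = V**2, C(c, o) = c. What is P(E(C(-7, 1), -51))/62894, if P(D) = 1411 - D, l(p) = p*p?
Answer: 1715991/1100645 ≈ 1.5591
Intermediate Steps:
l(p) = p**2
E(s, I) = (s + I**4)/(-19 + I) (E(s, I) = (s + (I**2)**2)/(I - 19) = (s + I**4)/(-19 + I))
P(E(C(-7, 1), -51))/62894 = (1411 - (-7 + (-51)**4)/(-19 - 51))/62894 = (1411 - (-7 + 6765201)/(-70))*(1/62894) = (1411 - (-1)*6765194/70)*(1/62894) = (1411 - 1*(-3382597/35))*(1/62894) = (1411 + 3382597/35)*(1/62894) = (3431982/35)*(1/62894) = 1715991/1100645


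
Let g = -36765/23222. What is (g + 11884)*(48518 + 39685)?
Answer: 24338161001049/23222 ≈ 1.0481e+9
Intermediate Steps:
g = -36765/23222 (g = -36765*1/23222 = -36765/23222 ≈ -1.5832)
(g + 11884)*(48518 + 39685) = (-36765/23222 + 11884)*(48518 + 39685) = (275933483/23222)*88203 = 24338161001049/23222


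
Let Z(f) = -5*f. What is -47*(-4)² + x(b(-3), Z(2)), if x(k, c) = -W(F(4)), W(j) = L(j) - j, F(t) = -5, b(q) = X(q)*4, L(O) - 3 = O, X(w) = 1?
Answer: -755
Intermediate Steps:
L(O) = 3 + O
b(q) = 4 (b(q) = 1*4 = 4)
W(j) = 3 (W(j) = (3 + j) - j = 3)
x(k, c) = -3 (x(k, c) = -1*3 = -3)
-47*(-4)² + x(b(-3), Z(2)) = -47*(-4)² - 3 = -47*16 - 3 = -752 - 3 = -755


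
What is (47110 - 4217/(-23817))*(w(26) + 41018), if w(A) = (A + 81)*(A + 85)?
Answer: 59349411186865/23817 ≈ 2.4919e+9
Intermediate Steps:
w(A) = (81 + A)*(85 + A)
(47110 - 4217/(-23817))*(w(26) + 41018) = (47110 - 4217/(-23817))*((6885 + 26² + 166*26) + 41018) = (47110 - 4217*(-1/23817))*((6885 + 676 + 4316) + 41018) = (47110 + 4217/23817)*(11877 + 41018) = (1122023087/23817)*52895 = 59349411186865/23817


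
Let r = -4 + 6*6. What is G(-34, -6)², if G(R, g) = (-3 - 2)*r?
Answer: 25600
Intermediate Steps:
r = 32 (r = -4 + 36 = 32)
G(R, g) = -160 (G(R, g) = (-3 - 2)*32 = -5*32 = -160)
G(-34, -6)² = (-160)² = 25600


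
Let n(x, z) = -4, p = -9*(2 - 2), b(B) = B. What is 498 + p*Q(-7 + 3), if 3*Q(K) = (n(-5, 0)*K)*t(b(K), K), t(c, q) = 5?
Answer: 498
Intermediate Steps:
p = 0 (p = -9*0 = 0)
Q(K) = -20*K/3 (Q(K) = (-4*K*5)/3 = (-20*K)/3 = -20*K/3)
498 + p*Q(-7 + 3) = 498 + 0*(-20*(-7 + 3)/3) = 498 + 0*(-20/3*(-4)) = 498 + 0*(80/3) = 498 + 0 = 498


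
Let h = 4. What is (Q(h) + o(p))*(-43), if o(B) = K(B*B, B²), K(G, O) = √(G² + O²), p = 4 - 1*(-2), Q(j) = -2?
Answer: 86 - 1548*√2 ≈ -2103.2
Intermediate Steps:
p = 6 (p = 4 + 2 = 6)
o(B) = √2*√(B⁴) (o(B) = √((B*B)² + (B²)²) = √((B²)² + B⁴) = √(B⁴ + B⁴) = √(2*B⁴) = √2*√(B⁴))
(Q(h) + o(p))*(-43) = (-2 + √2*√(6⁴))*(-43) = (-2 + √2*√1296)*(-43) = (-2 + √2*36)*(-43) = (-2 + 36*√2)*(-43) = 86 - 1548*√2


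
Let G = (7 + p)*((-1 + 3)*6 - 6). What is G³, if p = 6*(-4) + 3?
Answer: -592704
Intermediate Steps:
p = -21 (p = -24 + 3 = -21)
G = -84 (G = (7 - 21)*((-1 + 3)*6 - 6) = -14*(2*6 - 6) = -14*(12 - 6) = -14*6 = -84)
G³ = (-84)³ = -592704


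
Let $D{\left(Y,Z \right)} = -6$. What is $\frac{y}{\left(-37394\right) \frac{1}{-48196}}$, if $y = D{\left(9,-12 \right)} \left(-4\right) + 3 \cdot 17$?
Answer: $\frac{1807350}{18697} \approx 96.665$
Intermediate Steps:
$y = 75$ ($y = \left(-6\right) \left(-4\right) + 3 \cdot 17 = 24 + 51 = 75$)
$\frac{y}{\left(-37394\right) \frac{1}{-48196}} = \frac{75}{\left(-37394\right) \frac{1}{-48196}} = \frac{75}{\left(-37394\right) \left(- \frac{1}{48196}\right)} = \frac{75}{\frac{18697}{24098}} = 75 \cdot \frac{24098}{18697} = \frac{1807350}{18697}$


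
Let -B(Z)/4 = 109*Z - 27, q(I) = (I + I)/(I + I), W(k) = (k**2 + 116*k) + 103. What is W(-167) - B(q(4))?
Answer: 8948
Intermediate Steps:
W(k) = 103 + k**2 + 116*k
q(I) = 1 (q(I) = (2*I)/((2*I)) = (2*I)*(1/(2*I)) = 1)
B(Z) = 108 - 436*Z (B(Z) = -4*(109*Z - 27) = -4*(-27 + 109*Z) = 108 - 436*Z)
W(-167) - B(q(4)) = (103 + (-167)**2 + 116*(-167)) - (108 - 436*1) = (103 + 27889 - 19372) - (108 - 436) = 8620 - 1*(-328) = 8620 + 328 = 8948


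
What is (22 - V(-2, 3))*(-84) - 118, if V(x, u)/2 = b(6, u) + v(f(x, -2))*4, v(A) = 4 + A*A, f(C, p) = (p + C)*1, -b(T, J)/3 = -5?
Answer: 13994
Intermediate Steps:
b(T, J) = 15 (b(T, J) = -3*(-5) = 15)
f(C, p) = C + p (f(C, p) = (C + p)*1 = C + p)
v(A) = 4 + A**2
V(x, u) = 62 + 8*(-2 + x)**2 (V(x, u) = 2*(15 + (4 + (x - 2)**2)*4) = 2*(15 + (4 + (-2 + x)**2)*4) = 2*(15 + (16 + 4*(-2 + x)**2)) = 2*(31 + 4*(-2 + x)**2) = 62 + 8*(-2 + x)**2)
(22 - V(-2, 3))*(-84) - 118 = (22 - (62 + 8*(-2 - 2)**2))*(-84) - 118 = (22 - (62 + 8*(-4)**2))*(-84) - 118 = (22 - (62 + 8*16))*(-84) - 118 = (22 - (62 + 128))*(-84) - 118 = (22 - 1*190)*(-84) - 118 = (22 - 190)*(-84) - 118 = -168*(-84) - 118 = 14112 - 118 = 13994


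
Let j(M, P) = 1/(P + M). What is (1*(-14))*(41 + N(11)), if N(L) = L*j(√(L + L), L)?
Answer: -5320/9 + 14*√22/9 ≈ -583.81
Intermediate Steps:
j(M, P) = 1/(M + P)
N(L) = L/(L + √2*√L) (N(L) = L/(√(L + L) + L) = L/(√(2*L) + L) = L/(√2*√L + L) = L/(L + √2*√L))
(1*(-14))*(41 + N(11)) = (1*(-14))*(41 + 11/(11 + √2*√11)) = -14*(41 + 11/(11 + √22)) = -574 - 154/(11 + √22)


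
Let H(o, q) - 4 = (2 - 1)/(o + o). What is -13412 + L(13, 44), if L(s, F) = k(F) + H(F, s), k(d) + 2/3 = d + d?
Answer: -3516653/264 ≈ -13321.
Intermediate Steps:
H(o, q) = 4 + 1/(2*o) (H(o, q) = 4 + (2 - 1)/(o + o) = 4 + 1/(2*o))
k(d) = -⅔ + 2*d (k(d) = -⅔ + (d + d) = -⅔ + 2*d)
L(s, F) = 10/3 + 1/(2*F) + 2*F (L(s, F) = (-⅔ + 2*F) + (4 + 1/(2*F)) = 10/3 + 1/(2*F) + 2*F)
-13412 + L(13, 44) = -13412 + (10/3 + (½)/44 + 2*44) = -13412 + (10/3 + (½)*(1/44) + 88) = -13412 + (10/3 + 1/88 + 88) = -13412 + 24115/264 = -3516653/264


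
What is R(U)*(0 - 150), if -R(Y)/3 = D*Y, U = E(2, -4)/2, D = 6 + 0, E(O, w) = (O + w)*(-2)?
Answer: 5400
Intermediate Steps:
E(O, w) = -2*O - 2*w
D = 6
U = 2 (U = (-2*2 - 2*(-4))/2 = (-4 + 8)*(½) = 4*(½) = 2)
R(Y) = -18*Y
R(U)*(0 - 150) = (-18*2)*(0 - 150) = -36*(-150) = 5400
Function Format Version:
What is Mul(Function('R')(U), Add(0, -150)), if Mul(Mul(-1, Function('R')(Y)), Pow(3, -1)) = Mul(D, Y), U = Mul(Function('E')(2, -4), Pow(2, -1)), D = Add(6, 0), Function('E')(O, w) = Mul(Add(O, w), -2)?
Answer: 5400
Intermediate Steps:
Function('E')(O, w) = Add(Mul(-2, O), Mul(-2, w))
D = 6
U = 2 (U = Mul(Add(Mul(-2, 2), Mul(-2, -4)), Pow(2, -1)) = Mul(Add(-4, 8), Rational(1, 2)) = Mul(4, Rational(1, 2)) = 2)
Function('R')(Y) = Mul(-18, Y) (Function('R')(Y) = Mul(-3, Mul(6, Y)) = Mul(-18, Y))
Mul(Function('R')(U), Add(0, -150)) = Mul(Mul(-18, 2), Add(0, -150)) = Mul(-36, -150) = 5400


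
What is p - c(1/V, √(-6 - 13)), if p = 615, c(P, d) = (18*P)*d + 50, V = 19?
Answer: 565 - 18*I*√19/19 ≈ 565.0 - 4.1295*I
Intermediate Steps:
c(P, d) = 50 + 18*P*d (c(P, d) = 18*P*d + 50 = 50 + 18*P*d)
p - c(1/V, √(-6 - 13)) = 615 - (50 + 18*√(-6 - 13)/19) = 615 - (50 + 18*(1/19)*√(-19)) = 615 - (50 + 18*(1/19)*(I*√19)) = 615 - (50 + 18*I*√19/19) = 615 + (-50 - 18*I*√19/19) = 565 - 18*I*√19/19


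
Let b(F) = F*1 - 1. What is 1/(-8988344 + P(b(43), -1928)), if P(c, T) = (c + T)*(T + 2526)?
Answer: -1/10116172 ≈ -9.8852e-8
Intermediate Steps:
b(F) = -1 + F (b(F) = F - 1 = -1 + F)
P(c, T) = (2526 + T)*(T + c) (P(c, T) = (T + c)*(2526 + T) = (2526 + T)*(T + c))
1/(-8988344 + P(b(43), -1928)) = 1/(-8988344 + ((-1928)² + 2526*(-1928) + 2526*(-1 + 43) - 1928*(-1 + 43))) = 1/(-8988344 + (3717184 - 4870128 + 2526*42 - 1928*42)) = 1/(-8988344 + (3717184 - 4870128 + 106092 - 80976)) = 1/(-8988344 - 1127828) = 1/(-10116172) = -1/10116172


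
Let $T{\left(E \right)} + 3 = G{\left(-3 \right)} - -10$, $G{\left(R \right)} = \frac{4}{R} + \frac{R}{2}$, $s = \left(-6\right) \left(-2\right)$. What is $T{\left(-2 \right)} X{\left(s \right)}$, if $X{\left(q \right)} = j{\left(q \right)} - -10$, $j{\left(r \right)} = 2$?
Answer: $50$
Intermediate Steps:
$s = 12$
$G{\left(R \right)} = \frac{R}{2} + \frac{4}{R}$ ($G{\left(R \right)} = \frac{4}{R} + R \frac{1}{2} = \frac{4}{R} + \frac{R}{2} = \frac{R}{2} + \frac{4}{R}$)
$X{\left(q \right)} = 12$ ($X{\left(q \right)} = 2 - -10 = 2 + 10 = 12$)
$T{\left(E \right)} = \frac{25}{6}$ ($T{\left(E \right)} = -3 + \left(\left(\frac{1}{2} \left(-3\right) + \frac{4}{-3}\right) - -10\right) = -3 + \left(\left(- \frac{3}{2} + 4 \left(- \frac{1}{3}\right)\right) + 10\right) = -3 + \left(\left(- \frac{3}{2} - \frac{4}{3}\right) + 10\right) = -3 + \left(- \frac{17}{6} + 10\right) = -3 + \frac{43}{6} = \frac{25}{6}$)
$T{\left(-2 \right)} X{\left(s \right)} = \frac{25}{6} \cdot 12 = 50$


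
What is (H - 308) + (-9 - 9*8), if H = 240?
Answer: -149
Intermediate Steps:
(H - 308) + (-9 - 9*8) = (240 - 308) + (-9 - 9*8) = -68 + (-9 - 72) = -68 - 81 = -149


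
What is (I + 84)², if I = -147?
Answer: 3969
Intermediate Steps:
(I + 84)² = (-147 + 84)² = (-63)² = 3969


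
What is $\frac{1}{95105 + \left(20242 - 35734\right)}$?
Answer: $\frac{1}{79613} \approx 1.2561 \cdot 10^{-5}$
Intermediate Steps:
$\frac{1}{95105 + \left(20242 - 35734\right)} = \frac{1}{95105 - 15492} = \frac{1}{79613}$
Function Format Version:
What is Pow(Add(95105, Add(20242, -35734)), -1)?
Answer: Rational(1, 79613) ≈ 1.2561e-5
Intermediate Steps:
Pow(Add(95105, Add(20242, -35734)), -1) = Pow(Add(95105, -15492), -1) = Pow(79613, -1) = Rational(1, 79613)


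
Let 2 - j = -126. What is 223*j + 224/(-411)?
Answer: 11731360/411 ≈ 28543.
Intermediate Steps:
j = 128 (j = 2 - 1*(-126) = 2 + 126 = 128)
223*j + 224/(-411) = 223*128 + 224/(-411) = 28544 + 224*(-1/411) = 28544 - 224/411 = 11731360/411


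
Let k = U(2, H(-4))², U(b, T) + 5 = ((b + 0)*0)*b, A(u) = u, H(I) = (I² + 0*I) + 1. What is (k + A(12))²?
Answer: 1369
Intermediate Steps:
H(I) = 1 + I² (H(I) = (I² + 0) + 1 = I² + 1 = 1 + I²)
U(b, T) = -5 (U(b, T) = -5 + ((b + 0)*0)*b = -5 + (b*0)*b = -5 + 0*b = -5 + 0 = -5)
k = 25 (k = (-5)² = 25)
(k + A(12))² = (25 + 12)² = 37² = 1369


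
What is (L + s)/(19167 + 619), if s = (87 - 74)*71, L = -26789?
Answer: -12933/9893 ≈ -1.3073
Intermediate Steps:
s = 923 (s = 13*71 = 923)
(L + s)/(19167 + 619) = (-26789 + 923)/(19167 + 619) = -25866/19786 = -25866*1/19786 = -12933/9893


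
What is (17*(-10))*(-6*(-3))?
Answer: -3060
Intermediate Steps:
(17*(-10))*(-6*(-3)) = -170*18 = -3060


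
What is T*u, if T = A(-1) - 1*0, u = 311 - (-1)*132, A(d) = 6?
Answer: 2658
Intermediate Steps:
u = 443 (u = 311 - 1*(-132) = 311 + 132 = 443)
T = 6 (T = 6 - 1*0 = 6 + 0 = 6)
T*u = 6*443 = 2658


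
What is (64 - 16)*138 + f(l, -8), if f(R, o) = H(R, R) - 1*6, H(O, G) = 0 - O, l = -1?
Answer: 6619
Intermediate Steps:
H(O, G) = -O
f(R, o) = -6 - R (f(R, o) = -R - 1*6 = -R - 6 = -6 - R)
(64 - 16)*138 + f(l, -8) = (64 - 16)*138 + (-6 - 1*(-1)) = 48*138 + (-6 + 1) = 6624 - 5 = 6619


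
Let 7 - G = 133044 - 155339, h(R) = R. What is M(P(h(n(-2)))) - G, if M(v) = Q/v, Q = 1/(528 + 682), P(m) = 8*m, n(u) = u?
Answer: -431766721/19360 ≈ -22302.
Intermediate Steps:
G = 22302 (G = 7 - (133044 - 155339) = 7 - 1*(-22295) = 7 + 22295 = 22302)
Q = 1/1210 ≈ 0.00082645
M(v) = 1/(1210*v)
M(P(h(n(-2)))) - G = 1/(1210*((8*(-2)))) - 1*22302 = (1/1210)/(-16) - 22302 = (1/1210)*(-1/16) - 22302 = -1/19360 - 22302 = -431766721/19360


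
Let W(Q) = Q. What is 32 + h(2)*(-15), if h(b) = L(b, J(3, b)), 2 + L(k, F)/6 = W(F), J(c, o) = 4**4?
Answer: -22828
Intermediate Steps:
J(c, o) = 256
L(k, F) = -12 + 6*F
h(b) = 1524 (h(b) = -12 + 6*256 = -12 + 1536 = 1524)
32 + h(2)*(-15) = 32 + 1524*(-15) = 32 - 22860 = -22828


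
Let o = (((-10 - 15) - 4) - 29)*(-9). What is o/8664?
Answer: 87/1444 ≈ 0.060249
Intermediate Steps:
o = 522 (o = ((-25 - 4) - 29)*(-9) = (-29 - 29)*(-9) = -58*(-9) = 522)
o/8664 = 522/8664 = 522*(1/8664) = 87/1444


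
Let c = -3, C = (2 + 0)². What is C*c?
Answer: -12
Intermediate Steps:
C = 4 (C = 2² = 4)
C*c = 4*(-3) = -12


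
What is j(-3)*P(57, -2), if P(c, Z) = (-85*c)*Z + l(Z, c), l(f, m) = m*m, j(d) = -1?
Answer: -12939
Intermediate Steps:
l(f, m) = m**2
P(c, Z) = c**2 - 85*Z*c (P(c, Z) = (-85*c)*Z + c**2 = -85*Z*c + c**2 = c**2 - 85*Z*c)
j(-3)*P(57, -2) = -57*(57 - 85*(-2)) = -57*(57 + 170) = -57*227 = -1*12939 = -12939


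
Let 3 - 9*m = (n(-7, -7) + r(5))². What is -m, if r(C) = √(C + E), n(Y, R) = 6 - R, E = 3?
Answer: 58/3 + 52*√2/9 ≈ 27.504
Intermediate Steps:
r(C) = √(3 + C) (r(C) = √(C + 3) = √(3 + C))
m = ⅓ - (13 + 2*√2)²/9 (m = ⅓ - ((6 - 1*(-7)) + √(3 + 5))²/9 = ⅓ - ((6 + 7) + √8)²/9 = ⅓ - (13 + 2*√2)²/9 ≈ -27.504)
-m = -(-58/3 - 52*√2/9) = 58/3 + 52*√2/9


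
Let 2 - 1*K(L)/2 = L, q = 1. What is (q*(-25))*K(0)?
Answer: -100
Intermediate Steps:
K(L) = 4 - 2*L
(q*(-25))*K(0) = (1*(-25))*(4 - 2*0) = -25*(4 + 0) = -25*4 = -100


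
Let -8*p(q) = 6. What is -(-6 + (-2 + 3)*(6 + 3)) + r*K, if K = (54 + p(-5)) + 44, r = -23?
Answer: -8959/4 ≈ -2239.8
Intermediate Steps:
p(q) = -¾ (p(q) = -⅛*6 = -¾)
K = 389/4 (K = (54 - ¾) + 44 = 213/4 + 44 = 389/4 ≈ 97.250)
-(-6 + (-2 + 3)*(6 + 3)) + r*K = -(-6 + (-2 + 3)*(6 + 3)) - 23*389/4 = -(-6 + 1*9) - 8947/4 = -(-6 + 9) - 8947/4 = -1*3 - 8947/4 = -3 - 8947/4 = -8959/4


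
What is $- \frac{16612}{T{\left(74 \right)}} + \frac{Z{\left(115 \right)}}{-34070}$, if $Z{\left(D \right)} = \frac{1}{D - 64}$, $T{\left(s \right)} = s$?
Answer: $- \frac{14432256457}{64290090} \approx -224.49$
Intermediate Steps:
$Z{\left(D \right)} = \frac{1}{-64 + D}$
$- \frac{16612}{T{\left(74 \right)}} + \frac{Z{\left(115 \right)}}{-34070} = - \frac{16612}{74} + \frac{1}{\left(-64 + 115\right) \left(-34070\right)} = \left(-16612\right) \frac{1}{74} + \frac{1}{51} \left(- \frac{1}{34070}\right) = - \frac{8306}{37} + \frac{1}{51} \left(- \frac{1}{34070}\right) = - \frac{8306}{37} - \frac{1}{1737570} = - \frac{14432256457}{64290090}$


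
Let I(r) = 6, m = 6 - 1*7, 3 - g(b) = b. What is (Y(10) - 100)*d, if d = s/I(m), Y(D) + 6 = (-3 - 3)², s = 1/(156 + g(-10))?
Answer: -35/507 ≈ -0.069034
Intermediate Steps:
g(b) = 3 - b
m = -1 (m = 6 - 7 = -1)
s = 1/169 (s = 1/(156 + (3 - 1*(-10))) = 1/(156 + (3 + 10)) = 1/(156 + 13) = 1/169 ≈ 0.0059172)
Y(D) = 30 (Y(D) = -6 + (-3 - 3)² = -6 + (-6)² = -6 + 36 = 30)
d = 1/1014 (d = (1/169)/6 = (1/169)*(⅙) = 1/1014 ≈ 0.00098619)
(Y(10) - 100)*d = (30 - 100)*(1/1014) = -70*1/1014 = -35/507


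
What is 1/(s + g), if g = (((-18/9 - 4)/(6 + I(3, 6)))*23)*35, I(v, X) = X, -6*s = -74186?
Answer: 6/71771 ≈ 8.3599e-5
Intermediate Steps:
s = 37093/3 (s = -1/6*(-74186) = 37093/3 ≈ 12364.)
g = -805/2 (g = (((-18/9 - 4)/(6 + 6))*23)*35 = (((-18*1/9 - 4)/12)*23)*35 = (((-2 - 4)*(1/12))*23)*35 = (-6*1/12*23)*35 = -1/2*23*35 = -23/2*35 = -805/2 ≈ -402.50)
1/(s + g) = 1/(37093/3 - 805/2) = 1/(71771/6) = 6/71771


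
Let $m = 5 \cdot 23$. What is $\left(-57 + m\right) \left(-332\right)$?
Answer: $-19256$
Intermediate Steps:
$m = 115$
$\left(-57 + m\right) \left(-332\right) = \left(-57 + 115\right) \left(-332\right) = 58 \left(-332\right) = -19256$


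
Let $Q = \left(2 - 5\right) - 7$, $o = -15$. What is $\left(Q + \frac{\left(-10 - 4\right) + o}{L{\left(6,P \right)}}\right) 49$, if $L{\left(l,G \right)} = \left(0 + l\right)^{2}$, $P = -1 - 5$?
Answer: $- \frac{19061}{36} \approx -529.47$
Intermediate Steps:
$P = -6$ ($P = -1 - 5 = -6$)
$L{\left(l,G \right)} = l^{2}$
$Q = -10$ ($Q = -3 - 7 = -10$)
$\left(Q + \frac{\left(-10 - 4\right) + o}{L{\left(6,P \right)}}\right) 49 = \left(-10 + \frac{\left(-10 - 4\right) - 15}{6^{2}}\right) 49 = \left(-10 + \frac{-14 - 15}{36}\right) 49 = \left(-10 - \frac{29}{36}\right) 49 = \left(- \frac{389}{36}\right) 49 = - \frac{19061}{36}$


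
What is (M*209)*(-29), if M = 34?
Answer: -206074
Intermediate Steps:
(M*209)*(-29) = (34*209)*(-29) = 7106*(-29) = -206074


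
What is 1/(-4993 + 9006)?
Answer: 1/4013 ≈ 0.00024919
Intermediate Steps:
1/(-4993 + 9006) = 1/4013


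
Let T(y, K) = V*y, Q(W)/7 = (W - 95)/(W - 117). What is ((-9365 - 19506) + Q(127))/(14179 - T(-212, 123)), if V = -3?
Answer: -144243/67715 ≈ -2.1301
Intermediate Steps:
Q(W) = 7*(-95 + W)/(-117 + W) (Q(W) = 7*((W - 95)/(W - 117)) = 7*((-95 + W)/(-117 + W)) = 7*(-95 + W)/(-117 + W))
T(y, K) = -3*y
((-9365 - 19506) + Q(127))/(14179 - T(-212, 123)) = ((-9365 - 19506) + 7*(-95 + 127)/(-117 + 127))/(14179 - (-3)*(-212)) = (-28871 + 7*32/10)/(14179 - 1*636) = (-28871 + 7*(⅒)*32)/(14179 - 636) = (-28871 + 112/5)/13543 = -144243/5*1/13543 = -144243/67715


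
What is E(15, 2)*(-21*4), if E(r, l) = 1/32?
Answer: -21/8 ≈ -2.6250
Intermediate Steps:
E(r, l) = 1/32
E(15, 2)*(-21*4) = (-21*4)/32 = (1/32)*(-84) = -21/8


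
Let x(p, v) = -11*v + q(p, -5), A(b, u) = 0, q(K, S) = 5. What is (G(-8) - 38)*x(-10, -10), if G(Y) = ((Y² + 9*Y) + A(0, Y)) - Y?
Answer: -4370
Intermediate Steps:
x(p, v) = 5 - 11*v (x(p, v) = -11*v + 5 = 5 - 11*v)
G(Y) = Y² + 8*Y (G(Y) = ((Y² + 9*Y) + 0) - Y = (Y² + 9*Y) - Y = Y² + 8*Y)
(G(-8) - 38)*x(-10, -10) = (-8*(8 - 8) - 38)*(5 - 11*(-10)) = (-8*0 - 38)*(5 + 110) = (0 - 38)*115 = -38*115 = -4370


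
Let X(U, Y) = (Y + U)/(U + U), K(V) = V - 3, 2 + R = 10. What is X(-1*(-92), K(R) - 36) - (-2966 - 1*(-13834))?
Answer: -1999651/184 ≈ -10868.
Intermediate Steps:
R = 8 (R = -2 + 10 = 8)
K(V) = -3 + V
X(U, Y) = (U + Y)/(2*U) (X(U, Y) = (U + Y)/((2*U)) = (U + Y)*(1/(2*U)) = (U + Y)/(2*U))
X(-1*(-92), K(R) - 36) - (-2966 - 1*(-13834)) = (-1*(-92) + ((-3 + 8) - 36))/(2*((-1*(-92)))) - (-2966 - 1*(-13834)) = (1/2)*(92 + (5 - 36))/92 - (-2966 + 13834) = (1/2)*(1/92)*(92 - 31) - 1*10868 = (1/2)*(1/92)*61 - 10868 = 61/184 - 10868 = -1999651/184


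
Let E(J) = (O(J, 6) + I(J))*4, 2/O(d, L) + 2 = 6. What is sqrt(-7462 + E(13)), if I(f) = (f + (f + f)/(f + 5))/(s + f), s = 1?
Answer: 2*I*sqrt(822010)/21 ≈ 86.347*I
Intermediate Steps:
O(d, L) = 1/2 (O(d, L) = 2/(-2 + 6) = 2/4 = 2*(1/4) = 1/2)
I(f) = (f + 2*f/(5 + f))/(1 + f) (I(f) = (f + (f + f)/(f + 5))/(1 + f) = (f + (2*f)/(5 + f))/(1 + f) = (f + 2*f/(5 + f))/(1 + f))
E(J) = 2 + 4*J*(7 + J)/(5 + J**2 + 6*J) (E(J) = (1/2 + J*(7 + J)/(5 + J**2 + 6*J))*4 = 2 + 4*J*(7 + J)/(5 + J**2 + 6*J))
sqrt(-7462 + E(13)) = sqrt(-7462 + 2*(5 + 3*13**2 + 20*13)/(5 + 13**2 + 6*13)) = sqrt(-7462 + 2*(5 + 3*169 + 260)/(5 + 169 + 78)) = sqrt(-7462 + 2*(5 + 507 + 260)/252) = sqrt(-7462 + 2*(1/252)*772) = sqrt(-7462 + 386/63) = sqrt(-469720/63) = 2*I*sqrt(822010)/21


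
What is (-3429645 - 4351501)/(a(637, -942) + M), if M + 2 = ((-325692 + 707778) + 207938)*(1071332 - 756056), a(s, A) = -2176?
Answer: -3890573/93010202223 ≈ -4.1830e-5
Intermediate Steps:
M = 186020406622 (M = -2 + ((-325692 + 707778) + 207938)*(1071332 - 756056) = -2 + (382086 + 207938)*315276 = -2 + 590024*315276 = -2 + 186020406624 = 186020406622)
(-3429645 - 4351501)/(a(637, -942) + M) = (-3429645 - 4351501)/(-2176 + 186020406622) = -7781146/186020404446 = -7781146*1/186020404446 = -3890573/93010202223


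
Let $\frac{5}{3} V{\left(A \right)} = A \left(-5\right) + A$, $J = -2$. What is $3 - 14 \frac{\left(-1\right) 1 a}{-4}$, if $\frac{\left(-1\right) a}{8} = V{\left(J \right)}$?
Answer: $\frac{687}{5} \approx 137.4$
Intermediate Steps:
$V{\left(A \right)} = - \frac{12 A}{5}$ ($V{\left(A \right)} = \frac{3 \left(A \left(-5\right) + A\right)}{5} = \frac{3 \left(- 5 A + A\right)}{5} = \frac{3 \left(- 4 A\right)}{5} = - \frac{12 A}{5}$)
$a = - \frac{192}{5}$ ($a = - 8 \left(\left(- \frac{12}{5}\right) \left(-2\right)\right) = \left(-8\right) \frac{24}{5} = - \frac{192}{5} \approx -38.4$)
$3 - 14 \frac{\left(-1\right) 1 a}{-4} = 3 - 14 \frac{\left(-1\right) 1 \left(- \frac{192}{5}\right)}{-4} = 3 - 14 \left(-1\right) \left(- \frac{192}{5}\right) \left(- \frac{1}{4}\right) = 3 - 14 \cdot \frac{192}{5} \left(- \frac{1}{4}\right) = 3 - - \frac{672}{5} = 3 + \frac{672}{5} = \frac{687}{5}$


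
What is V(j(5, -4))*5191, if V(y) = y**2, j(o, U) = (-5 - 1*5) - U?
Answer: 186876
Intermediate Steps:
j(o, U) = -10 - U (j(o, U) = (-5 - 5) - U = -10 - U)
V(j(5, -4))*5191 = (-10 - 1*(-4))**2*5191 = (-10 + 4)**2*5191 = (-6)**2*5191 = 36*5191 = 186876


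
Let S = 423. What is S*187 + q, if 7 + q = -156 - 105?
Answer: 78833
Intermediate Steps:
q = -268 (q = -7 + (-156 - 105) = -7 - 261 = -268)
S*187 + q = 423*187 - 268 = 79101 - 268 = 78833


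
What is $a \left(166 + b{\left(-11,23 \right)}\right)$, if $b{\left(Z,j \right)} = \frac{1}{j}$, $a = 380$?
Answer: $\frac{1451220}{23} \approx 63097.0$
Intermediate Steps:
$a \left(166 + b{\left(-11,23 \right)}\right) = 380 \left(166 + \frac{1}{23}\right) = 380 \cdot \frac{3819}{23} = \frac{1451220}{23}$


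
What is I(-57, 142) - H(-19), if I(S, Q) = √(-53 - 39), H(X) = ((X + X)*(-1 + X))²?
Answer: -577600 + 2*I*√23 ≈ -5.776e+5 + 9.5917*I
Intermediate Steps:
H(X) = 4*X²*(-1 + X)² (H(X) = ((2*X)*(-1 + X))² = (2*X*(-1 + X))² = 4*X²*(-1 + X)²)
I(S, Q) = 2*I*√23 (I(S, Q) = √(-92) = 2*I*√23)
I(-57, 142) - H(-19) = 2*I*√23 - 4*(-19)²*(-1 - 19)² = 2*I*√23 - 4*361*(-20)² = 2*I*√23 - 4*361*400 = 2*I*√23 - 1*577600 = 2*I*√23 - 577600 = -577600 + 2*I*√23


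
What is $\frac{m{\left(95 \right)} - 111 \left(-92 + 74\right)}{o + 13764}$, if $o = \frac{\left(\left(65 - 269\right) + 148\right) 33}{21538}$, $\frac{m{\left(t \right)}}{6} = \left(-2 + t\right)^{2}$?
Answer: $\frac{1465563}{374302} \approx 3.9155$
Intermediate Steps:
$m{\left(t \right)} = 6 \left(-2 + t\right)^{2}$
$o = - \frac{84}{979}$ ($o = \left(-204 + 148\right) 33 \cdot \frac{1}{21538} = \left(-56\right) 33 \cdot \frac{1}{21538} = \left(-1848\right) \frac{1}{21538} = - \frac{84}{979} \approx -0.085802$)
$\frac{m{\left(95 \right)} - 111 \left(-92 + 74\right)}{o + 13764} = \frac{6 \left(-2 + 95\right)^{2} - 111 \left(-92 + 74\right)}{- \frac{84}{979} + 13764} = \frac{6 \cdot 93^{2} - -1998}{\frac{13474872}{979}} = \left(6 \cdot 8649 + 1998\right) \frac{979}{13474872} = \left(51894 + 1998\right) \frac{979}{13474872} = 53892 \cdot \frac{979}{13474872} = \frac{1465563}{374302}$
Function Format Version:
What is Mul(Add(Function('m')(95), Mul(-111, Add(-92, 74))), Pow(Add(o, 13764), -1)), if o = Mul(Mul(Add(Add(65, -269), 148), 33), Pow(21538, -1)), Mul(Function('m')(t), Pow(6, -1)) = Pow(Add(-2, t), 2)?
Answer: Rational(1465563, 374302) ≈ 3.9155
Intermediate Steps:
Function('m')(t) = Mul(6, Pow(Add(-2, t), 2))
o = Rational(-84, 979) (o = Mul(Mul(Add(-204, 148), 33), Rational(1, 21538)) = Mul(Mul(-56, 33), Rational(1, 21538)) = Mul(-1848, Rational(1, 21538)) = Rational(-84, 979) ≈ -0.085802)
Mul(Add(Function('m')(95), Mul(-111, Add(-92, 74))), Pow(Add(o, 13764), -1)) = Mul(Add(Mul(6, Pow(Add(-2, 95), 2)), Mul(-111, Add(-92, 74))), Pow(Add(Rational(-84, 979), 13764), -1)) = Mul(Add(Mul(6, Pow(93, 2)), Mul(-111, -18)), Pow(Rational(13474872, 979), -1)) = Mul(Add(Mul(6, 8649), 1998), Rational(979, 13474872)) = Mul(Add(51894, 1998), Rational(979, 13474872)) = Mul(53892, Rational(979, 13474872)) = Rational(1465563, 374302)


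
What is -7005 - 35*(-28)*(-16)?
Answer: -22685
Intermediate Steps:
-7005 - 35*(-28)*(-16) = -7005 - (-980)*(-16) = -7005 - 1*15680 = -7005 - 15680 = -22685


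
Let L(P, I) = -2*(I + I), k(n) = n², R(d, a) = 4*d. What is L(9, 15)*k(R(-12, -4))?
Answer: -138240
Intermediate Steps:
L(P, I) = -4*I
L(9, 15)*k(R(-12, -4)) = (-4*15)*(4*(-12))² = -60*(-48)² = -60*2304 = -138240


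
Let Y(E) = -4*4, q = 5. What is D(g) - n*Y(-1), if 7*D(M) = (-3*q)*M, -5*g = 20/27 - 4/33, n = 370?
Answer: 4102744/693 ≈ 5920.3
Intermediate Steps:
g = -184/1485 (g = -(20/27 - 4/33)/5 = -1/5*184/297 = -184/1485 ≈ -0.12391)
Y(E) = -16
D(M) = -15*M/7 (D(M) = ((-3*5)*M)/7 = (-15*M)/7 = -15*M/7)
D(g) - n*Y(-1) = -15/7*(-184/1485) - 370*(-16) = 184/693 - 1*(-5920) = 184/693 + 5920 = 4102744/693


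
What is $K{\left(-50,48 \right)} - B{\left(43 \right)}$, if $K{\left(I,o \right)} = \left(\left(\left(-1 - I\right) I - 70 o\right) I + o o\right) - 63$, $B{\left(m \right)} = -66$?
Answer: $292807$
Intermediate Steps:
$K{\left(I,o \right)} = -63 + o^{2} + I \left(- 70 o + I \left(-1 - I\right)\right)$ ($K{\left(I,o \right)} = \left(\left(I \left(-1 - I\right) - 70 o\right) I + o^{2}\right) - 63 = \left(\left(- 70 o + I \left(-1 - I\right)\right) I + o^{2}\right) - 63 = \left(I \left(- 70 o + I \left(-1 - I\right)\right) + o^{2}\right) - 63 = \left(o^{2} + I \left(- 70 o + I \left(-1 - I\right)\right)\right) - 63 = -63 + o^{2} + I \left(- 70 o + I \left(-1 - I\right)\right)$)
$K{\left(-50,48 \right)} - B{\left(43 \right)} = \left(-63 + 48^{2} - \left(-50\right)^{2} - \left(-50\right)^{3} - \left(-3500\right) 48\right) - -66 = \left(-63 + 2304 - 2500 - -125000 + 168000\right) + 66 = \left(-63 + 2304 - 2500 + 125000 + 168000\right) + 66 = 292741 + 66 = 292807$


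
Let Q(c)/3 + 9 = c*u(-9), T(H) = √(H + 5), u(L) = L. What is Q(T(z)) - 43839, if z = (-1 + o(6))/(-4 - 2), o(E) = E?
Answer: -43866 - 45*√6/2 ≈ -43921.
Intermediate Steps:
z = -⅚ (z = (-1 + 6)/(-4 - 2) = 5/(-6) = 5*(-⅙) = -⅚ ≈ -0.83333)
T(H) = √(5 + H)
Q(c) = -27 - 27*c (Q(c) = -27 + 3*(c*(-9)) = -27 + 3*(-9*c) = -27 - 27*c)
Q(T(z)) - 43839 = (-27 - 27*√(5 - ⅚)) - 43839 = (-27 - 45*√6/2) - 43839 = -43866 - 45*√6/2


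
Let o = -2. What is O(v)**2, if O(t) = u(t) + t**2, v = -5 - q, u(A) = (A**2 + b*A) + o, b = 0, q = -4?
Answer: 0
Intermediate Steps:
u(A) = -2 + A**2 (u(A) = (A**2 + 0*A) - 2 = (A**2 + 0) - 2 = A**2 - 2 = -2 + A**2)
v = -1 (v = -5 - 1*(-4) = -5 + 4 = -1)
O(t) = -2 + 2*t**2 (O(t) = (-2 + t**2) + t**2 = -2 + 2*t**2)
O(v)**2 = (-2 + 2*(-1)**2)**2 = (-2 + 2*1)**2 = (-2 + 2)**2 = 0**2 = 0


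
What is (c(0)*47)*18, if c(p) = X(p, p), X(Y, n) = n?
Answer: 0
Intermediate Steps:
c(p) = p
(c(0)*47)*18 = (0*47)*18 = 0*18 = 0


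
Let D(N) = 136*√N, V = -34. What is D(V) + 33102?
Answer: 33102 + 136*I*√34 ≈ 33102.0 + 793.01*I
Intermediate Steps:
D(V) + 33102 = 136*√(-34) + 33102 = 136*(I*√34) + 33102 = 136*I*√34 + 33102 = 33102 + 136*I*√34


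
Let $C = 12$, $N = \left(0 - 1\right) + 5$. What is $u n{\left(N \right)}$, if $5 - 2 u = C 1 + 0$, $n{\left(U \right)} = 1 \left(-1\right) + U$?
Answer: $- \frac{21}{2} \approx -10.5$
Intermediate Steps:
$N = 4$ ($N = -1 + 5 = 4$)
$n{\left(U \right)} = -1 + U$
$u = - \frac{7}{2}$ ($u = \frac{5}{2} - \frac{12 \cdot 1 + 0}{2} = \frac{5}{2} - \frac{12 + 0}{2} = \frac{5}{2} - 6 = - \frac{7}{2} \approx -3.5$)
$u n{\left(N \right)} = - \frac{7 \left(-1 + 4\right)}{2} = \left(- \frac{7}{2}\right) 3 = - \frac{21}{2}$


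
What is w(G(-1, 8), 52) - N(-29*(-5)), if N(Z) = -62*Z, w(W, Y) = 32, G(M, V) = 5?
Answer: 9022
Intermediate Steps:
w(G(-1, 8), 52) - N(-29*(-5)) = 32 - (-62)*(-29*(-5)) = 32 - (-62)*145 = 32 - 1*(-8990) = 32 + 8990 = 9022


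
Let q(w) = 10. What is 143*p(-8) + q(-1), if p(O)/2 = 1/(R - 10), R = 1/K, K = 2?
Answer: -382/19 ≈ -20.105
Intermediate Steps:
R = 1/2 ≈ 0.50000
p(O) = -4/19 (p(O) = 2/(1/2 - 10) = 2/(-19/2) = 2*(-2/19) = -4/19)
143*p(-8) + q(-1) = 143*(-4/19) + 10 = -572/19 + 10 = -382/19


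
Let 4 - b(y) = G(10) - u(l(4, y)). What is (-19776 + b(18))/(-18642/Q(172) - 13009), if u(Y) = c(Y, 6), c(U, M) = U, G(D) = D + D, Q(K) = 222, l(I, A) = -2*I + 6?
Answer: 122063/80740 ≈ 1.5118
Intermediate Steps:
l(I, A) = 6 - 2*I
G(D) = 2*D
u(Y) = Y
b(y) = -18 (b(y) = 4 - (2*10 - (6 - 2*4)) = 4 - (20 - (6 - 8)) = 4 - (20 - 1*(-2)) = 4 - (20 + 2) = 4 - 1*22 = 4 - 22 = -18)
(-19776 + b(18))/(-18642/Q(172) - 13009) = (-19776 - 18)/(-18642/222 - 13009) = -19794/(-18642*1/222 - 13009) = -19794/(-3107/37 - 13009) = -19794/(-484440/37) = -19794*(-37/484440) = 122063/80740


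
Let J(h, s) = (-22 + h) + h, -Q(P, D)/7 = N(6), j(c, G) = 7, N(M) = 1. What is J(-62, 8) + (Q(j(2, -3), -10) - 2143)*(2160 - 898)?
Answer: -2713446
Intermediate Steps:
Q(P, D) = -7 (Q(P, D) = -7*1 = -7)
J(h, s) = -22 + 2*h
J(-62, 8) + (Q(j(2, -3), -10) - 2143)*(2160 - 898) = (-22 + 2*(-62)) + (-7 - 2143)*(2160 - 898) = (-22 - 124) - 2150*1262 = -146 - 2713300 = -2713446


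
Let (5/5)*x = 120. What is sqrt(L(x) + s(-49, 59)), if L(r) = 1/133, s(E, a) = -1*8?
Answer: I*sqrt(141379)/133 ≈ 2.8271*I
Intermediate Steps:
x = 120
s(E, a) = -8
L(r) = 1/133
sqrt(L(x) + s(-49, 59)) = sqrt(1/133 - 8) = sqrt(-1063/133) = I*sqrt(141379)/133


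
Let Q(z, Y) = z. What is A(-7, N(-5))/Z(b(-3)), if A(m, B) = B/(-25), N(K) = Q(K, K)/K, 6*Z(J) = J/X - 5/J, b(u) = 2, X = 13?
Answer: 156/1525 ≈ 0.10230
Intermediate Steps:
Z(J) = -5/(6*J) + J/78 (Z(J) = (J/13 - 5/J)/6 = (-5/J + J/13)/6 = -5/(6*J) + J/78)
N(K) = 1 (N(K) = K/K = 1)
A(m, B) = -B/25 (A(m, B) = B*(-1/25) = -B/25)
A(-7, N(-5))/Z(b(-3)) = (-1/25*1)/(((1/78)*(-65 + 2²)/2)) = -156/(-65 + 4)/25 = -1/(25*((1/78)*(½)*(-61))) = -1/(25*(-61/156)) = -1/25*(-156/61) = 156/1525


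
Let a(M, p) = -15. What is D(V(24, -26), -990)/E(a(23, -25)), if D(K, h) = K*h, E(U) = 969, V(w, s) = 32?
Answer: -10560/323 ≈ -32.693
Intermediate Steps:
D(V(24, -26), -990)/E(a(23, -25)) = (32*(-990))/969 = -31680*1/969 = -10560/323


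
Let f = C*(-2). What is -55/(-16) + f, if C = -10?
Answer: 375/16 ≈ 23.438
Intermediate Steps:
f = 20 (f = -10*(-2) = 20)
-55/(-16) + f = -55/(-16) + 20 = -1/16*(-55) + 20 = 55/16 + 20 = 375/16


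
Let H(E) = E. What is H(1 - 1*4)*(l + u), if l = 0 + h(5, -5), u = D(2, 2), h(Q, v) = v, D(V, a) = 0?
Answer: 15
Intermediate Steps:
u = 0
l = -5 (l = 0 - 5 = -5)
H(1 - 1*4)*(l + u) = (1 - 1*4)*(-5 + 0) = (1 - 4)*(-5) = -3*(-5) = 15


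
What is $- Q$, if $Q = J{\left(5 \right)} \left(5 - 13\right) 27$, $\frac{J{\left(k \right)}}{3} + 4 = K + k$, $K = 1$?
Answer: $1296$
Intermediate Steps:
$J{\left(k \right)} = -9 + 3 k$ ($J{\left(k \right)} = -12 + 3 \left(1 + k\right) = -12 + \left(3 + 3 k\right) = -9 + 3 k$)
$Q = -1296$ ($Q = \left(-9 + 3 \cdot 5\right) \left(5 - 13\right) 27 = \left(-9 + 15\right) \left(5 - 13\right) 27 = 6 \left(-8\right) 27 = \left(-48\right) 27 = -1296$)
$- Q = \left(-1\right) \left(-1296\right) = 1296$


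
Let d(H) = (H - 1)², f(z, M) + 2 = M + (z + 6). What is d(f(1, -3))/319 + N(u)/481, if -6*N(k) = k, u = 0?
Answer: 1/319 ≈ 0.0031348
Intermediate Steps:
N(k) = -k/6
f(z, M) = 4 + M + z (f(z, M) = -2 + (M + (z + 6)) = -2 + (M + (6 + z)) = -2 + (6 + M + z) = 4 + M + z)
d(H) = (-1 + H)²
d(f(1, -3))/319 + N(u)/481 = (-1 + (4 - 3 + 1))²/319 - ⅙*0/481 = (-1 + 2)²*(1/319) + 0*(1/481) = 1²*(1/319) + 0 = 1*(1/319) + 0 = 1/319 + 0 = 1/319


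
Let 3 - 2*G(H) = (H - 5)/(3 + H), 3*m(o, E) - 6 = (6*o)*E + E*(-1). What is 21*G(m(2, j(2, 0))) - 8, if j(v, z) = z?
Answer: 149/5 ≈ 29.800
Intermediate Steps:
m(o, E) = 2 - E/3 + 2*E*o (m(o, E) = 2 + ((6*o)*E + E*(-1))/3 = 2 + (6*E*o - E)/3 = 2 + (-E + 6*E*o)/3 = 2 + (-E/3 + 2*E*o) = 2 - E/3 + 2*E*o)
G(H) = 3/2 - (-5 + H)/(2*(3 + H)) (G(H) = 3/2 - (H - 5)/(2*(3 + H)) = 3/2 - (-5 + H)/(2*(3 + H)))
21*G(m(2, j(2, 0))) - 8 = 21*((7 + (2 - ⅓*0 + 2*0*2))/(3 + (2 - ⅓*0 + 2*0*2))) - 8 = 21*((7 + (2 + 0 + 0))/(3 + (2 + 0 + 0))) - 8 = 21*((7 + 2)/(3 + 2)) - 8 = 21*(9/5) - 8 = 189/5 - 8 = 149/5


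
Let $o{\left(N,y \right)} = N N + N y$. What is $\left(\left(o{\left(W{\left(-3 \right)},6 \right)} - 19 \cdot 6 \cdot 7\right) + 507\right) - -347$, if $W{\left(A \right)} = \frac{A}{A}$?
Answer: $63$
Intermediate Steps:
$W{\left(A \right)} = 1$
$o{\left(N,y \right)} = N^{2} + N y$
$\left(\left(o{\left(W{\left(-3 \right)},6 \right)} - 19 \cdot 6 \cdot 7\right) + 507\right) - -347 = \left(\left(1 \left(1 + 6\right) - 19 \cdot 6 \cdot 7\right) + 507\right) - -347 = \left(\left(1 \cdot 7 - 798\right) + 507\right) + 347 = \left(\left(7 - 798\right) + 507\right) + 347 = \left(-791 + 507\right) + 347 = -284 + 347 = 63$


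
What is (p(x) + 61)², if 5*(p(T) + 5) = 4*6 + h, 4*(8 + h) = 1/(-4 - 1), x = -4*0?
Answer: 35034561/10000 ≈ 3503.5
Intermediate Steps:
x = 0
h = -161/20 (h = -8 + (1/(-4 - 1))/4 = -8 + (1/(-5))/4 = -8 + (1*(-⅕))/4 = -8 + (¼)*(-⅕) = -8 - 1/20 = -161/20 ≈ -8.0500)
p(T) = -181/100 (p(T) = -5 + (4*6 - 161/20)/5 = -5 + (24 - 161/20)/5 = -5 + (⅕)*(319/20) = -5 + 319/100 = -181/100)
(p(x) + 61)² = (-181/100 + 61)² = (5919/100)² = 35034561/10000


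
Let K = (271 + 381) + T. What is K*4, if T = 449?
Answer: 4404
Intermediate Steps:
K = 1101 (K = (271 + 381) + 449 = 652 + 449 = 1101)
K*4 = 1101*4 = 4404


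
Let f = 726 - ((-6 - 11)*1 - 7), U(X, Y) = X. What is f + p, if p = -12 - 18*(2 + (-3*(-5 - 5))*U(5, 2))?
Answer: -1998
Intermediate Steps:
f = 750 (f = 726 - (-17*1 - 7) = 726 - (-17 - 7) = 726 - 1*(-24) = 726 + 24 = 750)
p = -2748 (p = -12 - 18*(2 - 3*(-5 - 5)*5) = -12 - 18*(2 - 3*(-10)*5) = -12 - 18*(2 + 30*5) = -12 - 18*(2 + 150) = -12 - 18*152 = -12 - 2736 = -2748)
f + p = 750 - 2748 = -1998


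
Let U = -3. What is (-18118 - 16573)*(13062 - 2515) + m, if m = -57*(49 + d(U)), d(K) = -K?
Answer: -365888941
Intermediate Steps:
m = -2964 (m = -57*(49 - 1*(-3)) = -57*(49 + 3) = -57*52 = -2964)
(-18118 - 16573)*(13062 - 2515) + m = (-18118 - 16573)*(13062 - 2515) - 2964 = -34691*10547 - 2964 = -365885977 - 2964 = -365888941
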